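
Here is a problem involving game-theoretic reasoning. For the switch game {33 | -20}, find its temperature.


The game is {33 | -20}, a switch {a | b} with numbers a > b.
Cooling {a | b} by t gives {a - t | b + t}, which stops being hot when a - t = b + t, i.e. at t = (a - b)/2. So the temperature of a switch is (a - b)/2.
Temperature = (Left option - Right option) / 2
= (33 - (-20)) / 2
= 53 / 2
= 53/2

53/2


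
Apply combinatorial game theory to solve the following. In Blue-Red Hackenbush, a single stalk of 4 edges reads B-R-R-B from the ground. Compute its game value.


Edges (from ground): B-R-R-B
By Berlekamp's sign-expansion rule, a Blue-Red Hackenbush stalk has the value of the surreal number whose sign sequence is the edge sequence with B -> + and R -> -.
Sign sequence: +--+
Trace the sign expansion in the surreal number tree, starting from 0:
Edge 1: B (sign +) -> bounds (0, +inf), value = 1
Edge 2: R (sign -) -> bounds (0, 1), value = 1/2
Edge 3: R (sign -) -> bounds (0, 1/2), value = 1/4
Edge 4: B (sign +) -> bounds (1/4, 1/2), value = 3/8
Game value = 3/8

3/8


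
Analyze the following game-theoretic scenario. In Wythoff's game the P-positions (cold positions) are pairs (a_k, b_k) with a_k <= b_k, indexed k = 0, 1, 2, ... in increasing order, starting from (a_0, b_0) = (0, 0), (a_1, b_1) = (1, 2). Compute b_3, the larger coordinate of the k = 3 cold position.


By Wythoff's theorem, a_k = floor(k * phi) and b_k = floor(k * phi^2) = a_k + k, where phi = (1 + sqrt(5))/2 is the golden ratio.
phi = (1 + sqrt(5))/2 = 1.618034
phi^2 = phi + 1 = 2.618034
k = 3
k * phi^2 = 3 * 2.618034 = 7.854102
b_3 = floor(k * phi^2) = 7 (check: a_3 + k = 4 + 3 = 7)

7


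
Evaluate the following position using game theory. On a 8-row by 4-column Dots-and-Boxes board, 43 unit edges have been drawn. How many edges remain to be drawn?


Grid: 8 x 4 boxes, i.e. 9 rows and 5 columns of dots.
Horizontal edges: (rows + 1) * cols = 9 * 4 = 36
Vertical edges: rows * (cols + 1) = 8 * 5 = 40
Total edges: 36 + 40 = 76
Edges drawn: 43
Remaining: 76 - 43 = 33

33


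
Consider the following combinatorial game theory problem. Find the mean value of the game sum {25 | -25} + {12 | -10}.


G1 = {25 | -25}, G2 = {12 | -10}
Each is a switch {a | b} with numbers a > b; its mean value is (a + b)/2, and mean value is additive over game sums: m(G1 + G2) = m(G1) + m(G2).
Mean of G1 = (25 + (-25))/2 = 0/2 = 0
Mean of G2 = (12 + (-10))/2 = 2/2 = 1
Mean of G1 + G2 = 0 + 1 = 1

1


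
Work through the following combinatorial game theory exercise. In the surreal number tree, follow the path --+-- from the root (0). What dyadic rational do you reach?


Sign expansion: --+--
Rule: track bounds (lo, hi), initially (-inf, +inf). On '+', the current value becomes lo and we move to the simplest number in (value, hi): value + 1 if hi = +inf, otherwise the midpoint (value + hi)/2. On '-', the current value becomes hi and we move to value - 1 if lo = -inf, otherwise the midpoint (lo + value)/2.
Start at 0.
Step 1: sign = -, move left. Bounds: (-inf, 0). Value = -1
Step 2: sign = -, move left. Bounds: (-inf, -1). Value = -2
Step 3: sign = +, move right. Bounds: (-2, -1). Value = -3/2
Step 4: sign = -, move left. Bounds: (-2, -3/2). Value = -7/4
Step 5: sign = -, move left. Bounds: (-2, -7/4). Value = -15/8
The surreal number with sign expansion --+-- is -15/8.

-15/8


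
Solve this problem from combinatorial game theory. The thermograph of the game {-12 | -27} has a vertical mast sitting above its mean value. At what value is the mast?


Game = {-12 | -27}, a switch {a | b} with numbers a > b.
Its thermograph has left wall a - t and right wall b + t, which meet at t = (a - b)/2, where both equal (a + b)/2. So the mast (mean value) is at (a + b)/2.
Mean = (-12 + (-27))/2 = -39/2 = -39/2

-39/2


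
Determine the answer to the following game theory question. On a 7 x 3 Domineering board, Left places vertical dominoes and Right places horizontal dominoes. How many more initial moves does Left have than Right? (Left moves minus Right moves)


Board is 7 x 3 (rows x cols).
Left (vertical) placements: (rows-1) * cols = 6 * 3 = 18
Right (horizontal) placements: rows * (cols-1) = 7 * 2 = 14
Advantage = Left - Right = 18 - 14 = 4

4


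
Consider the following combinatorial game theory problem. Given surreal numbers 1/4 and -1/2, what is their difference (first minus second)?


x = 1/4, y = -1/2
Converting to common denominator: 4
x = 1/4, y = -2/4
x - y = 1/4 - -1/2 = 3/4

3/4


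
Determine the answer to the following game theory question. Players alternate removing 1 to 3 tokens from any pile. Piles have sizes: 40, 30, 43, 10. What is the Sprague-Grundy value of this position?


Subtraction set: {1, 2, 3}
For this subtraction set, G(n) = n mod 4 (period = max + 1 = 4).
Pile 1 (size 40): G(40) = 40 mod 4 = 0
Pile 2 (size 30): G(30) = 30 mod 4 = 2
Pile 3 (size 43): G(43) = 43 mod 4 = 3
Pile 4 (size 10): G(10) = 10 mod 4 = 2
Total Grundy value = XOR of all: 0 XOR 2 XOR 3 XOR 2 = 3

3


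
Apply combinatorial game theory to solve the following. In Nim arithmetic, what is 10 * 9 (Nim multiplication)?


Nim multiplication is bilinear over XOR: (u XOR v) * w = (u*w) XOR (v*w).
So we split each operand into its bit components and XOR the pairwise Nim products.
10 = 2 + 8 (as XOR of powers of 2).
9 = 1 + 8 (as XOR of powers of 2).
Using the standard Nim-product table on single bits:
  2*2 = 3,   2*4 = 8,   2*8 = 12,
  4*4 = 6,   4*8 = 11,  8*8 = 13,
and  1*x = x (identity), k*l = l*k (commutative).
Pairwise Nim products:
  2 * 1 = 2
  2 * 8 = 12
  8 * 1 = 8
  8 * 8 = 13
XOR them: 2 XOR 12 XOR 8 XOR 13 = 11.
Result: 10 * 9 = 11 (in Nim).

11


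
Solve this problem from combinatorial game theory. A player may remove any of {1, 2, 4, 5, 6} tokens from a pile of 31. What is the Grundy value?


The subtraction set is S = {1, 2, 4, 5, 6}.
G(k) = mex{ G(k - s) : s in S, s <= k }. We compute iteratively: G(0) = 0.
G(1) = mex({0}) = 1
G(2) = mex({0, 1}) = 2
G(3) = mex({1, 2}) = 0
G(4) = mex({0, 2}) = 1
G(5) = mex({0, 1}) = 2
G(6) = mex({0, 1, 2}) = 3
G(7) = mex({0, 1, 2, 3}) = 4
G(8) = mex({0, 1, 2, 3, 4}) = 5
G(9) = mex({0, 1, 2, 4, 5}) = 3
G(10) = mex({1, 2, 3, 5}) = 0
G(11) = mex({0, 2, 3, 4}) = 1
G(12) = mex({0, 1, 3, 4, 5}) = 2
G(13) = mex({1, 2, 3, 4, 5}) = 0
G(14) = mex({0, 2, 3, 5}) = 1
G(15) = mex({0, 1, 3}) = 2
Observe that G(10)..G(15) = 0, 1, 2, 0, 1, 2 repeats G(0)..G(5) = 0, 1, 2, 0, 1, 2.
For k >= max(S) = 6, G(k) is determined by the previous 6 values G(k-6)..G(k-1); a window of 6 consecutive values has recurred shifted by 10, so by induction G(k + 10) = G(k) for all k >= 0: the sequence is periodic from the start with period 10.
One period: G(0..9) = 0, 1, 2, 0, 1, 2, 3, 4, 5, 3.
31 mod 10 = 1, so G(31) = G(1) = 1.

1


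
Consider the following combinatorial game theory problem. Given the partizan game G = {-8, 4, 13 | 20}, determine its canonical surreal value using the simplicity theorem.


Left options: {-8, 4, 13}, max = 13
Right options: {20}, min = 20
All options are numbers and max(Left) < min(Right), so by the simplicity theorem the value is the simplest (earliest-born) number strictly between 13 and 20.
Integers 14 through 19 all lie strictly between 13 and 20.
Among integers, the simplest (lowest birthday = smallest |n|; 0 is born on day 0, +-n on day n) is 14.
No non-integer in the interval can be simpler: if x is a non-integer in the interval, then floor(x) or ceil(x) also lies in the interval (the interval contains an integer), and both are proper prefixes of x's sign expansion, i.e. born earlier. So the game value is 14.
Game value = 14

14


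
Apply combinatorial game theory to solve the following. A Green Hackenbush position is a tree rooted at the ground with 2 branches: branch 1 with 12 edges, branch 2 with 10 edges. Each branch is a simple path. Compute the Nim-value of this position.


The tree has 2 branches from the ground vertex.
In Green Hackenbush, the Nim-value of a simple path of length k is k.
Branch 1: length 12, Nim-value = 12
Branch 2: length 10, Nim-value = 10
Total Nim-value = XOR of all branch values:
0 XOR 12 = 12
12 XOR 10 = 6
Nim-value of the tree = 6

6


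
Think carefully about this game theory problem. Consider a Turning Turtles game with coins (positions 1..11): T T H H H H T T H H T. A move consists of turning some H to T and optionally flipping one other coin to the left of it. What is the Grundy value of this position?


Coins: T T H H H H T T H H T
Key fact: a single head at position k behaves exactly like a Nim heap of size k (turning it to T and optionally flipping a coin at j < k corresponds to moving the heap from k to j, or to 0), and heads combine as a disjunctive sum (two heads at the same place would cancel, matching j XOR j = 0). So the Nim-value is the XOR of the 1-indexed positions of the heads.
Face-up positions (1-indexed): [3, 4, 5, 6, 9, 10]
XOR 0 with 3: 0 XOR 3 = 3
XOR 3 with 4: 3 XOR 4 = 7
XOR 7 with 5: 7 XOR 5 = 2
XOR 2 with 6: 2 XOR 6 = 4
XOR 4 with 9: 4 XOR 9 = 13
XOR 13 with 10: 13 XOR 10 = 7
Nim-value = 7

7


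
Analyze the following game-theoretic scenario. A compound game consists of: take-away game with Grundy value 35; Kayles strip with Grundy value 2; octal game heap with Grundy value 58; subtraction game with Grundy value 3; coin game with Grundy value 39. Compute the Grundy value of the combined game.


By the Sprague-Grundy theorem, the Grundy value of a sum of games is the XOR of individual Grundy values.
take-away game: Grundy value = 35. Running XOR: 0 XOR 35 = 35
Kayles strip: Grundy value = 2. Running XOR: 35 XOR 2 = 33
octal game heap: Grundy value = 58. Running XOR: 33 XOR 58 = 27
subtraction game: Grundy value = 3. Running XOR: 27 XOR 3 = 24
coin game: Grundy value = 39. Running XOR: 24 XOR 39 = 63
The combined Grundy value is 63.

63


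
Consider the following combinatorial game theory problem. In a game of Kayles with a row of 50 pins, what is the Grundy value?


Kayles: a move removes 1 or 2 adjacent pins from a contiguous row.
Removing pins from a row of k leaves two independent rows (a, b) with a + b = k - 1 (one pin) or a + b = k - 2 (two pins); an end removal gives a = 0.
By Sprague-Grundy, G(k) = mex{ G(a) XOR G(b) } over all these splits. G(0) = 0.
G(1): splits (0,0):0^0=0 -> mex({0}) = 1
G(2): splits (0,1):0^1=1 (0,0):0^0=0 -> mex({0, 1}) = 2
G(3): splits (0,2):0^2=2 (1,1):1^1=0 (0,1):0^1=1 -> mex({0, 1, 2}) = 3
G(4): splits (0,3):0^3=3 (1,2):1^2=3 (0,2):0^2=2 (1,1):1^1=0 -> mex({0, 2, 3}) = 1
G(5): splits (0,4):0^1=1 (1,3):1^3=2 (2,2):2^2=0 (0,3):0^3=3 (1,2):1^2=3 -> mex({0, 1, 2, 3}) = 4
G(6) = mex({0, 1, 2, 4}) = 3
G(7) = mex({0, 1, 3, 4, 5}) = 2
G(8) = mex({0, 2, 3, 5, 6}) = 1
G(9) = mex({0, 1, 2, 3, 6, 7}) = 4
G(10) = mex({0, 1, 3, 4, 5, 7}) = 2
G(11) = mex({0, 1, 2, 3, 4, 5}) = 6
G(12) = mex({0, 1, 2, 3, 5, 6, 7}) = 4
G(13) = mex({0, 2, 3, 4, 6, 7}) = 1
G(14) = mex({0, 1, 4, 5, 6, 7}) = 2
G(15) = mex({0, 1, 2, 3, 4, 5, 6}) = 7
G(16) = mex({0, 2, 3, 5, 6, 7}) = 1
G(17) = mex({0, 1, 2, 3, 5, 6, 7}) = 4
G(18) = mex({0, 1, 2, 4, 5, 6}) = 3
G(19) = mex({0, 1, 3, 4, 5, 7}) = 2
G(20) = mex({0, 2, 3, 4, 5, 6, 7}) = 1
G(21) = mex({0, 1, 2, 3, 5, 6, 7}) = 4
G(22) = mex({0, 1, 2, 3, 4, 5, 7}) = 6
G(23) = mex({0, 1, 2, 3, 4, 5, 6}) = 7
G(24) = mex({0, 1, 2, 3, 5, 6, 7}) = 4
G(25) = mex({0, 2, 3, 4, 6, 7}) = 1
G(26) = mex({0, 1, 3, 4, 5, 6, 7}) = 2
G(27) = mex({0, 1, 2, 3, 4, 5, 6, 7}) = 8
G(28) = mex({0, 1, 2, 3, 4, 6, 7, 8}) = 5
G(29) = mex({0, 1, 2, 3, 5, 6, 7, 8, 9}) = 4
G(30) = mex({0, 1, 2, 3, 4, 5, 6, 9, 10}) = 7
G(31) = mex({0, 1, 3, 4, 5, 7, 10, 11}) = 2
G(32) = mex({0, 2, 3, 4, 5, 6, 7, 9, 11}) = 1
G(33) = mex({0, 1, 2, 3, 4, 5, 6, 7, 9, 12}) = 8
G(34) = mex({0, 1, 2, 3, 4, 5, 7, 8, 11, 12}) = 6
G(35) = mex({0, 1, 2, 3, 4, 5, 6, 8, 9, 10, 11}) = 7
G(36) = mex({0, 1, 2, 3, 5, 6, 7, 9, 10}) = 4
G(37) = mex({0, 2, 3, 4, 6, 7, 9, 10, 11, 12}) = 1
G(38) = mex({0, 1, 3, 4, 5, 6, 7, 9, 10, 11, 12}) = 2
G(39) = mex({0, 1, 2, 4, 5, 6, 7, 9, 10, 12, 14}) = 3
G(40) = mex({0, 2, 3, 4, 6, 7, 11, 12, 14}) = 1
G(41) = mex({0, 1, 2, 3, 5, 6, 7, 9, 10, 11, 12}) = 4
G(42) = mex({0, 1, 2, 3, 4, 5, 6, 9, 10}) = 7
G(43) = mex({0, 1, 3, 4, 5, 7, 9, 10, 12, 15}) = 2
G(44) = mex({0, 2, 3, 4, 5, 6, 7, 9, 10, 12, 15}) = 1
G(45) = mex({0, 1, 2, 3, 4, 5, 6, 7, 9, 10, 12, 14}) = 8
G(46) = mex({0, 1, 3, 4, 5, 7, 8, 11, 12, 14}) = 2
G(47) = mex({0, 1, 2, 3, 4, 5, 6, 8, 9, 10, 11, 12}) = 7
G(48) = mex({0, 1, 2, 3, 5, 6, 7, 9, 10}) = 4
G(49) = mex({0, 2, 3, 4, 6, 7, 9, 10, 11, 12, 15}) = 1
G(50) = mex({0, 1, 4, 5, 6, 7, 9, 11, 12, 14, 15}) = 2
Therefore G(50) = 2.

2


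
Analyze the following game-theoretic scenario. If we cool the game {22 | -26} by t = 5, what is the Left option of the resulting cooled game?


Original game: {22 | -26} (a switch {a | b} with a > b).
Cooling by t (for t below the temperature (a - b)/2 = 24) taxes each move by t: {a | b} cooled by t is {a - t | b + t}.
Cooling amount: t = 5
Cooled Left option: 22 - 5 = 17
Cooled Right option: -26 + 5 = -21
Cooled game: {17 | -21}
Left option = 17

17


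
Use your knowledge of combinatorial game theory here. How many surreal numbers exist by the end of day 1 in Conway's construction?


Day 0: {|} = 0 is born. Count = 1.
Day n: the number of surreal numbers born by day n is 2^(n+1) - 1.
By day 0: 2^1 - 1 = 1
By day 1: 2^2 - 1 = 3
By day 1: 3 surreal numbers.

3


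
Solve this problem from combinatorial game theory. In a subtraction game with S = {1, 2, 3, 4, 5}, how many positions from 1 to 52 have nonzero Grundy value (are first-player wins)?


Subtraction set S = {1, 2, 3, 4, 5}, so G(n) = n mod 6.
G(n) = 0 when n is a multiple of 6.
Multiples of 6 in [1, 52]: 8
N-positions (nonzero Grundy) = 52 - 8 = 44

44


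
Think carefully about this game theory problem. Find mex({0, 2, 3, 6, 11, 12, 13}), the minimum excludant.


Set = {0, 2, 3, 6, 11, 12, 13}
0 is in the set.
1 is NOT in the set. This is the mex.
mex = 1

1


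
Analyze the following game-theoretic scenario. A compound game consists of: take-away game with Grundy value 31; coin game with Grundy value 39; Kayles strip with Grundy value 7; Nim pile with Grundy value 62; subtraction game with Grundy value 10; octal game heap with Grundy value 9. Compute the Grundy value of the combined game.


By the Sprague-Grundy theorem, the Grundy value of a sum of games is the XOR of individual Grundy values.
take-away game: Grundy value = 31. Running XOR: 0 XOR 31 = 31
coin game: Grundy value = 39. Running XOR: 31 XOR 39 = 56
Kayles strip: Grundy value = 7. Running XOR: 56 XOR 7 = 63
Nim pile: Grundy value = 62. Running XOR: 63 XOR 62 = 1
subtraction game: Grundy value = 10. Running XOR: 1 XOR 10 = 11
octal game heap: Grundy value = 9. Running XOR: 11 XOR 9 = 2
The combined Grundy value is 2.

2


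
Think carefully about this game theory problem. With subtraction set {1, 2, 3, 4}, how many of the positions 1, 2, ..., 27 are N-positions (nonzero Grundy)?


Subtraction set S = {1, 2, 3, 4}, so G(n) = n mod 5.
G(n) = 0 when n is a multiple of 5.
Multiples of 5 in [1, 27]: 5
N-positions (nonzero Grundy) = 27 - 5 = 22

22


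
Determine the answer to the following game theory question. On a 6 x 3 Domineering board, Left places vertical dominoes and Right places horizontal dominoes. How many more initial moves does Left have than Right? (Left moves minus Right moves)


Board is 6 x 3 (rows x cols).
Left (vertical) placements: (rows-1) * cols = 5 * 3 = 15
Right (horizontal) placements: rows * (cols-1) = 6 * 2 = 12
Advantage = Left - Right = 15 - 12 = 3

3


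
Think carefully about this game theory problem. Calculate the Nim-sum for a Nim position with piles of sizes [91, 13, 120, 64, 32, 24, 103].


We need the XOR (exclusive or) of all pile sizes.
After XOR-ing pile 1 (size 91): 0 XOR 91 = 91
After XOR-ing pile 2 (size 13): 91 XOR 13 = 86
After XOR-ing pile 3 (size 120): 86 XOR 120 = 46
After XOR-ing pile 4 (size 64): 46 XOR 64 = 110
After XOR-ing pile 5 (size 32): 110 XOR 32 = 78
After XOR-ing pile 6 (size 24): 78 XOR 24 = 86
After XOR-ing pile 7 (size 103): 86 XOR 103 = 49
The Nim-value of this position is 49.

49


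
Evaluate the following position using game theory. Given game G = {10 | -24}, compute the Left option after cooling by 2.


Original game: {10 | -24} (a switch {a | b} with a > b).
Cooling by t (for t below the temperature (a - b)/2 = 17) taxes each move by t: {a | b} cooled by t is {a - t | b + t}.
Cooling amount: t = 2
Cooled Left option: 10 - 2 = 8
Cooled Right option: -24 + 2 = -22
Cooled game: {8 | -22}
Left option = 8

8


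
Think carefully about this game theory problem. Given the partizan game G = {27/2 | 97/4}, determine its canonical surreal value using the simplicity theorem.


Left options: {27/2}, max = 27/2
Right options: {97/4}, min = 97/4
All options are numbers and max(Left) < min(Right), so by the simplicity theorem the value is the simplest (earliest-born) number strictly between 27/2 and 97/4.
Integers 14 through 24 all lie strictly between 27/2 and 97/4.
Among integers, the simplest (lowest birthday = smallest |n|; 0 is born on day 0, +-n on day n) is 14.
No non-integer in the interval can be simpler: if x is a non-integer in the interval, then floor(x) or ceil(x) also lies in the interval (the interval contains an integer), and both are proper prefixes of x's sign expansion, i.e. born earlier. So the game value is 14.
Game value = 14

14


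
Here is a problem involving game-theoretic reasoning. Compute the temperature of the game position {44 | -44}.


The game is {44 | -44}, a switch {a | b} with numbers a > b.
Cooling {a | b} by t gives {a - t | b + t}, which stops being hot when a - t = b + t, i.e. at t = (a - b)/2. So the temperature of a switch is (a - b)/2.
Temperature = (Left option - Right option) / 2
= (44 - (-44)) / 2
= 88 / 2
= 44

44


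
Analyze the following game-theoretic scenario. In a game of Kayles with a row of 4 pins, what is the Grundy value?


Kayles: a move removes 1 or 2 adjacent pins from a contiguous row.
Removing pins from a row of k leaves two independent rows (a, b) with a + b = k - 1 (one pin) or a + b = k - 2 (two pins); an end removal gives a = 0.
By Sprague-Grundy, G(k) = mex{ G(a) XOR G(b) } over all these splits. G(0) = 0.
G(1): splits (0,0):0^0=0 -> mex({0}) = 1
G(2): splits (0,1):0^1=1 (0,0):0^0=0 -> mex({0, 1}) = 2
G(3): splits (0,2):0^2=2 (1,1):1^1=0 (0,1):0^1=1 -> mex({0, 1, 2}) = 3
G(4): splits (0,3):0^3=3 (1,2):1^2=3 (0,2):0^2=2 (1,1):1^1=0 -> mex({0, 2, 3}) = 1
Therefore G(4) = 1.

1


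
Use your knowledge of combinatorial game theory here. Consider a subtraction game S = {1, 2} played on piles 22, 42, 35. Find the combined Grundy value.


Subtraction set: {1, 2}
For this subtraction set, G(n) = n mod 3 (period = max + 1 = 3).
Pile 1 (size 22): G(22) = 22 mod 3 = 1
Pile 2 (size 42): G(42) = 42 mod 3 = 0
Pile 3 (size 35): G(35) = 35 mod 3 = 2
Total Grundy value = XOR of all: 1 XOR 0 XOR 2 = 3

3


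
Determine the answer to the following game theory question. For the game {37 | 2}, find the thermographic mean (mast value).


Game = {37 | 2}, a switch {a | b} with numbers a > b.
Its thermograph has left wall a - t and right wall b + t, which meet at t = (a - b)/2, where both equal (a + b)/2. So the mast (mean value) is at (a + b)/2.
Mean = (37 + (2))/2 = 39/2 = 39/2

39/2


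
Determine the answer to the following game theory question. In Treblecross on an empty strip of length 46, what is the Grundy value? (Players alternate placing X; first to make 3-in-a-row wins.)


Treblecross: place X on empty cells; 3-in-a-row wins.
Playing within two cells of an existing X lets the opponent win at once, so sensible play treats the cells i-2..i+2 around each X as dead. The player left with no safe cell loses, so this is a normal-play take-away game on strips of safe cells.
Placing X at cell i (0-indexed) of a strip of k safe cells leaves independent strips of sizes max(0, i-2) and max(0, k-i-3). Hence G(k) = mex{ G(max(0,i-2)) XOR G(max(0,k-i-3)) : 0 <= i < k }, with G(0) = 0.
G(1): splits (0,0):0^0=0 -> mex({0}) = 1
G(2): splits (0,0):0^0=0 -> mex({0}) = 1
G(3): splits (0,0):0^0=0 -> mex({0}) = 1
G(4): splits (0,1):0^1=1 (0,0):0^0=0 -> mex({0, 1}) = 2
G(5): splits (0,2):0^1=1 (0,1):0^1=1 (0,0):0^0=0 -> mex({0, 1}) = 2
G(6) = mex({1}) = 0
G(7) = mex({0, 1, 2}) = 3
G(8) = mex({0, 1, 2}) = 3
G(9) = mex({0, 2}) = 1
G(10) = mex({0, 2, 3}) = 1
G(11) = mex({0, 3}) = 1
G(12) = mex({1, 3}) = 0
G(13) = mex({0, 1, 2, 3}) = 4
G(14) = mex({0, 1, 2}) = 3
G(15) = mex({0, 1, 2}) = 3
G(16) = mex({0, 1, 2, 4}) = 3
G(17) = mex({0, 1, 3, 4}) = 2
G(18) = mex({0, 1, 3, 4}) = 2
G(19) = mex({0, 1, 3, 5}) = 2
G(20) = mex({0, 1, 2, 3, 5}) = 4
G(21) = mex({0, 1, 2, 3, 5}) = 4
G(22) = mex({1, 2, 6}) = 0
G(23) = mex({0, 1, 2, 3, 4, 6}) = 5
G(24) = mex({0, 1, 2, 3, 4}) = 5
G(25) = mex({0, 1, 3, 4, 7}) = 2
G(26) = mex({0, 1, 3, 4, 5, 7}) = 2
G(27) = mex({0, 1, 3, 5}) = 2
G(28) = mex({0, 1, 2, 5}) = 3
G(29) = mex({0, 1, 2, 4, 5, 6}) = 3
G(30) = mex({1, 2, 4, 6}) = 0
G(31) = mex({0, 1, 2, 3, 4, 6}) = 5
G(32) = mex({1, 2, 3, 4, 7}) = 0
G(33) = mex({0, 3, 7}) = 1
G(34) = mex({0, 2, 3, 5, 7}) = 1
G(35) = mex({0, 2, 3, 5, 6}) = 1
G(36) = mex({0, 1, 2, 5, 6}) = 3
G(37) = mex({0, 1, 2, 4, 5, 6}) = 3
G(38) = mex({0, 1, 2, 4}) = 3
G(39) = mex({0, 1, 2, 3, 4, 7}) = 5
G(40) = mex({0, 1, 2, 3, 4, 5, 7}) = 6
G(41) = mex({0, 1, 2, 3, 5, 7}) = 4
G(42) = mex({0, 1, 2, 3, 5, 6, 7}) = 4
G(43) = mex({0, 2, 3, 5, 6}) = 1
G(44) = mex({1, 2, 3, 4, 5, 6}) = 0
G(45) = mex({0, 1, 2, 3, 4, 6, 7}) = 5
G(46) = mex({0, 1, 2, 3, 4, 7}) = 5
Therefore G(46) = 5.

5


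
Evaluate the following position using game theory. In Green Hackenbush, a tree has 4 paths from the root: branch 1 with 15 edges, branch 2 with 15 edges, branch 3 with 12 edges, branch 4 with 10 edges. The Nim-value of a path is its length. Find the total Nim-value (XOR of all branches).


The tree has 4 branches from the ground vertex.
In Green Hackenbush, the Nim-value of a simple path of length k is k.
Branch 1: length 15, Nim-value = 15
Branch 2: length 15, Nim-value = 15
Branch 3: length 12, Nim-value = 12
Branch 4: length 10, Nim-value = 10
Total Nim-value = XOR of all branch values:
0 XOR 15 = 15
15 XOR 15 = 0
0 XOR 12 = 12
12 XOR 10 = 6
Nim-value of the tree = 6

6


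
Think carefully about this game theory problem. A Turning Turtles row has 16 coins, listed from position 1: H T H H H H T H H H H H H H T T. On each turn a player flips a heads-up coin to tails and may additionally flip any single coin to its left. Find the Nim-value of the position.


Coins: H T H H H H T H H H H H H H T T
Key fact: a single head at position k behaves exactly like a Nim heap of size k (turning it to T and optionally flipping a coin at j < k corresponds to moving the heap from k to j, or to 0), and heads combine as a disjunctive sum (two heads at the same place would cancel, matching j XOR j = 0). So the Nim-value is the XOR of the 1-indexed positions of the heads.
Face-up positions (1-indexed): [1, 3, 4, 5, 6, 8, 9, 10, 11, 12, 13, 14]
XOR 0 with 1: 0 XOR 1 = 1
XOR 1 with 3: 1 XOR 3 = 2
XOR 2 with 4: 2 XOR 4 = 6
XOR 6 with 5: 6 XOR 5 = 3
XOR 3 with 6: 3 XOR 6 = 5
XOR 5 with 8: 5 XOR 8 = 13
XOR 13 with 9: 13 XOR 9 = 4
XOR 4 with 10: 4 XOR 10 = 14
XOR 14 with 11: 14 XOR 11 = 5
XOR 5 with 12: 5 XOR 12 = 9
XOR 9 with 13: 9 XOR 13 = 4
XOR 4 with 14: 4 XOR 14 = 10
Nim-value = 10

10


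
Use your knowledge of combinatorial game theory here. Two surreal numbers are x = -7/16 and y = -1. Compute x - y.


x = -7/16, y = -1
Converting to common denominator: 16
x = -7/16, y = -16/16
x - y = -7/16 - -1 = 9/16

9/16


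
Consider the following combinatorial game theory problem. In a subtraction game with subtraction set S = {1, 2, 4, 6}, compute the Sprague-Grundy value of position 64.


The subtraction set is S = {1, 2, 4, 6}.
G(k) = mex{ G(k - s) : s in S, s <= k }. We compute iteratively: G(0) = 0.
G(1) = mex({0}) = 1
G(2) = mex({0, 1}) = 2
G(3) = mex({1, 2}) = 0
G(4) = mex({0, 2}) = 1
G(5) = mex({0, 1}) = 2
G(6) = mex({0, 1, 2}) = 3
G(7) = mex({0, 1, 2, 3}) = 4
G(8) = mex({1, 2, 3, 4}) = 0
G(9) = mex({0, 2, 4}) = 1
G(10) = mex({0, 1, 3}) = 2
G(11) = mex({1, 2, 4}) = 0
G(12) = mex({0, 2, 3}) = 1
G(13) = mex({0, 1, 4}) = 2
Observe that G(8)..G(13) = 0, 1, 2, 0, 1, 2 repeats G(0)..G(5) = 0, 1, 2, 0, 1, 2.
For k >= max(S) = 6, G(k) is determined by the previous 6 values G(k-6)..G(k-1); a window of 6 consecutive values has recurred shifted by 8, so by induction G(k + 8) = G(k) for all k >= 0: the sequence is periodic from the start with period 8.
One period: G(0..7) = 0, 1, 2, 0, 1, 2, 3, 4.
64 mod 8 = 0, so G(64) = G(0) = 0.

0


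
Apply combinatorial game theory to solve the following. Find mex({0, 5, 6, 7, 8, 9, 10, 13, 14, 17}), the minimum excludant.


Set = {0, 5, 6, 7, 8, 9, 10, 13, 14, 17}
0 is in the set.
1 is NOT in the set. This is the mex.
mex = 1

1


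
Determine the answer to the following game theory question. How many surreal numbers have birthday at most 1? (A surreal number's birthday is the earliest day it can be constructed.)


Day 0: {|} = 0 is born. Count = 1.
Day n: the number of surreal numbers born by day n is 2^(n+1) - 1.
By day 0: 2^1 - 1 = 1
By day 1: 2^2 - 1 = 3
By day 1: 3 surreal numbers.

3


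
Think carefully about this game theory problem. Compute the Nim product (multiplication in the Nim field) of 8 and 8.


Nim multiplication is bilinear over XOR: (u XOR v) * w = (u*w) XOR (v*w).
So we split each operand into its bit components and XOR the pairwise Nim products.
8 = 8 (as XOR of powers of 2).
8 = 8 (as XOR of powers of 2).
Using the standard Nim-product table on single bits:
  2*2 = 3,   2*4 = 8,   2*8 = 12,
  4*4 = 6,   4*8 = 11,  8*8 = 13,
and  1*x = x (identity), k*l = l*k (commutative).
Pairwise Nim products:
  8 * 8 = 13
XOR them: 13 = 13.
Result: 8 * 8 = 13 (in Nim).

13


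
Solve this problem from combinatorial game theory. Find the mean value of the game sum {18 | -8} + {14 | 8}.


G1 = {18 | -8}, G2 = {14 | 8}
Each is a switch {a | b} with numbers a > b; its mean value is (a + b)/2, and mean value is additive over game sums: m(G1 + G2) = m(G1) + m(G2).
Mean of G1 = (18 + (-8))/2 = 10/2 = 5
Mean of G2 = (14 + (8))/2 = 22/2 = 11
Mean of G1 + G2 = 5 + 11 = 16

16


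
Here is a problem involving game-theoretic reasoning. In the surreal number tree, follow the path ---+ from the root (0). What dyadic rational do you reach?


Sign expansion: ---+
Rule: track bounds (lo, hi), initially (-inf, +inf). On '+', the current value becomes lo and we move to the simplest number in (value, hi): value + 1 if hi = +inf, otherwise the midpoint (value + hi)/2. On '-', the current value becomes hi and we move to value - 1 if lo = -inf, otherwise the midpoint (lo + value)/2.
Start at 0.
Step 1: sign = -, move left. Bounds: (-inf, 0). Value = -1
Step 2: sign = -, move left. Bounds: (-inf, -1). Value = -2
Step 3: sign = -, move left. Bounds: (-inf, -2). Value = -3
Step 4: sign = +, move right. Bounds: (-3, -2). Value = -5/2
The surreal number with sign expansion ---+ is -5/2.

-5/2


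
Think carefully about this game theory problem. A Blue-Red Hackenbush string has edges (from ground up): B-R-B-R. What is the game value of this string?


Edges (from ground): B-R-B-R
By Berlekamp's sign-expansion rule, a Blue-Red Hackenbush stalk has the value of the surreal number whose sign sequence is the edge sequence with B -> + and R -> -.
Sign sequence: +-+-
Trace the sign expansion in the surreal number tree, starting from 0:
Edge 1: B (sign +) -> bounds (0, +inf), value = 1
Edge 2: R (sign -) -> bounds (0, 1), value = 1/2
Edge 3: B (sign +) -> bounds (1/2, 1), value = 3/4
Edge 4: R (sign -) -> bounds (1/2, 3/4), value = 5/8
Game value = 5/8

5/8


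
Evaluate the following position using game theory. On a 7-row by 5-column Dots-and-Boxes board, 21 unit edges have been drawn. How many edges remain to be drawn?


Grid: 7 x 5 boxes, i.e. 8 rows and 6 columns of dots.
Horizontal edges: (rows + 1) * cols = 8 * 5 = 40
Vertical edges: rows * (cols + 1) = 7 * 6 = 42
Total edges: 40 + 42 = 82
Edges drawn: 21
Remaining: 82 - 21 = 61

61


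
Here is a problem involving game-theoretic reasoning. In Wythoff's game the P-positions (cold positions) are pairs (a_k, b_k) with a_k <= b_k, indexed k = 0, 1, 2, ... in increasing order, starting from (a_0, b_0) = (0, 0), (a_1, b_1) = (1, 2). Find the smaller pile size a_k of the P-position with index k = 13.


By Wythoff's theorem, a_k = floor(k * phi) and b_k = floor(k * phi^2) = a_k + k, where phi = (1 + sqrt(5))/2 is the golden ratio.
phi = (1 + sqrt(5))/2 = 1.618034
k = 13
k * phi = 13 * 1.618034 = 21.034442
a_13 = floor(k * phi) = 21

21


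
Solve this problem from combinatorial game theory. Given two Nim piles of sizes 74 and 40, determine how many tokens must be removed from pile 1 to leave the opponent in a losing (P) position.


Piles: 74 and 40
Current XOR: 74 XOR 40 = 98 (non-zero, so this is an N-position).
To make the XOR zero, we need to find a move that balances the piles.
For pile 1 (size 74): target = 74 XOR 98 = 40
We reduce pile 1 from 74 to 40.
Tokens removed: 74 - 40 = 34
Verification: 40 XOR 40 = 0

34


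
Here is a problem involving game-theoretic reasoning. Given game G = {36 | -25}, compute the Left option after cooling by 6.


Original game: {36 | -25} (a switch {a | b} with a > b).
Cooling by t (for t below the temperature (a - b)/2 = 61/2) taxes each move by t: {a | b} cooled by t is {a - t | b + t}.
Cooling amount: t = 6
Cooled Left option: 36 - 6 = 30
Cooled Right option: -25 + 6 = -19
Cooled game: {30 | -19}
Left option = 30

30


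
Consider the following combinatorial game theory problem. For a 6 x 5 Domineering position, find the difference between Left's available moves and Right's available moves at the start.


Board is 6 x 5 (rows x cols).
Left (vertical) placements: (rows-1) * cols = 5 * 5 = 25
Right (horizontal) placements: rows * (cols-1) = 6 * 4 = 24
Advantage = Left - Right = 25 - 24 = 1

1


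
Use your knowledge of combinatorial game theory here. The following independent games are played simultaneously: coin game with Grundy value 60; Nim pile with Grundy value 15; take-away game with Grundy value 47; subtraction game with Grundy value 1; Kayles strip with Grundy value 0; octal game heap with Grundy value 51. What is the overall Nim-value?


By the Sprague-Grundy theorem, the Grundy value of a sum of games is the XOR of individual Grundy values.
coin game: Grundy value = 60. Running XOR: 0 XOR 60 = 60
Nim pile: Grundy value = 15. Running XOR: 60 XOR 15 = 51
take-away game: Grundy value = 47. Running XOR: 51 XOR 47 = 28
subtraction game: Grundy value = 1. Running XOR: 28 XOR 1 = 29
Kayles strip: Grundy value = 0. Running XOR: 29 XOR 0 = 29
octal game heap: Grundy value = 51. Running XOR: 29 XOR 51 = 46
The combined Grundy value is 46.

46


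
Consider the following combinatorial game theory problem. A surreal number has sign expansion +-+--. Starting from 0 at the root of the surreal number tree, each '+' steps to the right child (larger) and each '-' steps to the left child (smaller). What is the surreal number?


Sign expansion: +-+--
Rule: track bounds (lo, hi), initially (-inf, +inf). On '+', the current value becomes lo and we move to the simplest number in (value, hi): value + 1 if hi = +inf, otherwise the midpoint (value + hi)/2. On '-', the current value becomes hi and we move to value - 1 if lo = -inf, otherwise the midpoint (lo + value)/2.
Start at 0.
Step 1: sign = +, move right. Bounds: (0, +inf). Value = 1
Step 2: sign = -, move left. Bounds: (0, 1). Value = 1/2
Step 3: sign = +, move right. Bounds: (1/2, 1). Value = 3/4
Step 4: sign = -, move left. Bounds: (1/2, 3/4). Value = 5/8
Step 5: sign = -, move left. Bounds: (1/2, 5/8). Value = 9/16
The surreal number with sign expansion +-+-- is 9/16.

9/16


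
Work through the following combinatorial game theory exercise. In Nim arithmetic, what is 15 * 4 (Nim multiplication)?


Nim multiplication is bilinear over XOR: (u XOR v) * w = (u*w) XOR (v*w).
So we split each operand into its bit components and XOR the pairwise Nim products.
15 = 1 + 2 + 4 + 8 (as XOR of powers of 2).
4 = 4 (as XOR of powers of 2).
Using the standard Nim-product table on single bits:
  2*2 = 3,   2*4 = 8,   2*8 = 12,
  4*4 = 6,   4*8 = 11,  8*8 = 13,
and  1*x = x (identity), k*l = l*k (commutative).
Pairwise Nim products:
  1 * 4 = 4
  2 * 4 = 8
  4 * 4 = 6
  8 * 4 = 11
XOR them: 4 XOR 8 XOR 6 XOR 11 = 1.
Result: 15 * 4 = 1 (in Nim).

1


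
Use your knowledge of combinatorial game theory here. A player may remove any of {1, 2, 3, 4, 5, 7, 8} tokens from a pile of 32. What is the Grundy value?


The subtraction set is S = {1, 2, 3, 4, 5, 7, 8}.
G(k) = mex{ G(k - s) : s in S, s <= k }. We compute iteratively: G(0) = 0.
G(1) = mex({0}) = 1
G(2) = mex({0, 1}) = 2
G(3) = mex({0, 1, 2}) = 3
G(4) = mex({0, 1, 2, 3}) = 4
G(5) = mex({0, 1, 2, 3, 4}) = 5
G(6) = mex({1, 2, 3, 4, 5}) = 0
G(7) = mex({0, 2, 3, 4, 5}) = 1
G(8) = mex({0, 1, 3, 4, 5}) = 2
G(9) = mex({0, 1, 2, 4, 5}) = 3
G(10) = mex({0, 1, 2, 3, 5}) = 4
G(11) = mex({0, 1, 2, 3, 4}) = 5
G(12) = mex({1, 2, 3, 4, 5}) = 0
G(13) = mex({0, 2, 3, 4, 5}) = 1
Observe that G(6)..G(13) = 0, 1, 2, 3, 4, 5, 0, 1 repeats G(0)..G(7) = 0, 1, 2, 3, 4, 5, 0, 1.
For k >= max(S) = 8, G(k) is determined by the previous 8 values G(k-8)..G(k-1); a window of 8 consecutive values has recurred shifted by 6, so by induction G(k + 6) = G(k) for all k >= 0: the sequence is periodic from the start with period 6.
One period: G(0..5) = 0, 1, 2, 3, 4, 5.
32 mod 6 = 2, so G(32) = G(2) = 2.

2


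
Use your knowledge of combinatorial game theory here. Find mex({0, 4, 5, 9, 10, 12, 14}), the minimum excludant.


Set = {0, 4, 5, 9, 10, 12, 14}
0 is in the set.
1 is NOT in the set. This is the mex.
mex = 1

1


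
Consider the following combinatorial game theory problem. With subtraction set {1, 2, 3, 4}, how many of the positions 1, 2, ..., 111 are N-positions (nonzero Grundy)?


Subtraction set S = {1, 2, 3, 4}, so G(n) = n mod 5.
G(n) = 0 when n is a multiple of 5.
Multiples of 5 in [1, 111]: 22
N-positions (nonzero Grundy) = 111 - 22 = 89

89


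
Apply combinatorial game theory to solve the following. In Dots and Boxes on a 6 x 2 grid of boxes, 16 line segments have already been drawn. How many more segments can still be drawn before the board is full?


Grid: 6 x 2 boxes, i.e. 7 rows and 3 columns of dots.
Horizontal edges: (rows + 1) * cols = 7 * 2 = 14
Vertical edges: rows * (cols + 1) = 6 * 3 = 18
Total edges: 14 + 18 = 32
Edges drawn: 16
Remaining: 32 - 16 = 16

16


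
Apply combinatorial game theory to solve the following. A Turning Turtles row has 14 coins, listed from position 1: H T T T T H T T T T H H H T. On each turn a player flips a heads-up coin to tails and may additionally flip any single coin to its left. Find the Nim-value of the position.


Coins: H T T T T H T T T T H H H T
Key fact: a single head at position k behaves exactly like a Nim heap of size k (turning it to T and optionally flipping a coin at j < k corresponds to moving the heap from k to j, or to 0), and heads combine as a disjunctive sum (two heads at the same place would cancel, matching j XOR j = 0). So the Nim-value is the XOR of the 1-indexed positions of the heads.
Face-up positions (1-indexed): [1, 6, 11, 12, 13]
XOR 0 with 1: 0 XOR 1 = 1
XOR 1 with 6: 1 XOR 6 = 7
XOR 7 with 11: 7 XOR 11 = 12
XOR 12 with 12: 12 XOR 12 = 0
XOR 0 with 13: 0 XOR 13 = 13
Nim-value = 13

13


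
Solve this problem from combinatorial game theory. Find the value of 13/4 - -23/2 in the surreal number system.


x = 13/4, y = -23/2
Converting to common denominator: 4
x = 13/4, y = -46/4
x - y = 13/4 - -23/2 = 59/4

59/4


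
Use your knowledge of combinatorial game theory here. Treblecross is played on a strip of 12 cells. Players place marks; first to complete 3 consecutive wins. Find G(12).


Treblecross: place X on empty cells; 3-in-a-row wins.
Playing within two cells of an existing X lets the opponent win at once, so sensible play treats the cells i-2..i+2 around each X as dead. The player left with no safe cell loses, so this is a normal-play take-away game on strips of safe cells.
Placing X at cell i (0-indexed) of a strip of k safe cells leaves independent strips of sizes max(0, i-2) and max(0, k-i-3). Hence G(k) = mex{ G(max(0,i-2)) XOR G(max(0,k-i-3)) : 0 <= i < k }, with G(0) = 0.
G(1): splits (0,0):0^0=0 -> mex({0}) = 1
G(2): splits (0,0):0^0=0 -> mex({0}) = 1
G(3): splits (0,0):0^0=0 -> mex({0}) = 1
G(4): splits (0,1):0^1=1 (0,0):0^0=0 -> mex({0, 1}) = 2
G(5): splits (0,2):0^1=1 (0,1):0^1=1 (0,0):0^0=0 -> mex({0, 1}) = 2
G(6) = mex({1}) = 0
G(7) = mex({0, 1, 2}) = 3
G(8) = mex({0, 1, 2}) = 3
G(9) = mex({0, 2}) = 1
G(10) = mex({0, 2, 3}) = 1
G(11) = mex({0, 3}) = 1
G(12) = mex({1, 3}) = 0
Therefore G(12) = 0.

0


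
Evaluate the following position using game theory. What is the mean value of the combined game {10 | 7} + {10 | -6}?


G1 = {10 | 7}, G2 = {10 | -6}
Each is a switch {a | b} with numbers a > b; its mean value is (a + b)/2, and mean value is additive over game sums: m(G1 + G2) = m(G1) + m(G2).
Mean of G1 = (10 + (7))/2 = 17/2 = 17/2
Mean of G2 = (10 + (-6))/2 = 4/2 = 2
Mean of G1 + G2 = 17/2 + 2 = 21/2

21/2


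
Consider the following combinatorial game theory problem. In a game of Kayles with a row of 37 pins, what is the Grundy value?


Kayles: a move removes 1 or 2 adjacent pins from a contiguous row.
Removing pins from a row of k leaves two independent rows (a, b) with a + b = k - 1 (one pin) or a + b = k - 2 (two pins); an end removal gives a = 0.
By Sprague-Grundy, G(k) = mex{ G(a) XOR G(b) } over all these splits. G(0) = 0.
G(1): splits (0,0):0^0=0 -> mex({0}) = 1
G(2): splits (0,1):0^1=1 (0,0):0^0=0 -> mex({0, 1}) = 2
G(3): splits (0,2):0^2=2 (1,1):1^1=0 (0,1):0^1=1 -> mex({0, 1, 2}) = 3
G(4): splits (0,3):0^3=3 (1,2):1^2=3 (0,2):0^2=2 (1,1):1^1=0 -> mex({0, 2, 3}) = 1
G(5): splits (0,4):0^1=1 (1,3):1^3=2 (2,2):2^2=0 (0,3):0^3=3 (1,2):1^2=3 -> mex({0, 1, 2, 3}) = 4
G(6) = mex({0, 1, 2, 4}) = 3
G(7) = mex({0, 1, 3, 4, 5}) = 2
G(8) = mex({0, 2, 3, 5, 6}) = 1
G(9) = mex({0, 1, 2, 3, 6, 7}) = 4
G(10) = mex({0, 1, 3, 4, 5, 7}) = 2
G(11) = mex({0, 1, 2, 3, 4, 5}) = 6
G(12) = mex({0, 1, 2, 3, 5, 6, 7}) = 4
G(13) = mex({0, 2, 3, 4, 6, 7}) = 1
G(14) = mex({0, 1, 4, 5, 6, 7}) = 2
G(15) = mex({0, 1, 2, 3, 4, 5, 6}) = 7
G(16) = mex({0, 2, 3, 5, 6, 7}) = 1
G(17) = mex({0, 1, 2, 3, 5, 6, 7}) = 4
G(18) = mex({0, 1, 2, 4, 5, 6}) = 3
G(19) = mex({0, 1, 3, 4, 5, 7}) = 2
G(20) = mex({0, 2, 3, 4, 5, 6, 7}) = 1
G(21) = mex({0, 1, 2, 3, 5, 6, 7}) = 4
G(22) = mex({0, 1, 2, 3, 4, 5, 7}) = 6
G(23) = mex({0, 1, 2, 3, 4, 5, 6}) = 7
G(24) = mex({0, 1, 2, 3, 5, 6, 7}) = 4
G(25) = mex({0, 2, 3, 4, 6, 7}) = 1
G(26) = mex({0, 1, 3, 4, 5, 6, 7}) = 2
G(27) = mex({0, 1, 2, 3, 4, 5, 6, 7}) = 8
G(28) = mex({0, 1, 2, 3, 4, 6, 7, 8}) = 5
G(29) = mex({0, 1, 2, 3, 5, 6, 7, 8, 9}) = 4
G(30) = mex({0, 1, 2, 3, 4, 5, 6, 9, 10}) = 7
G(31) = mex({0, 1, 3, 4, 5, 7, 10, 11}) = 2
G(32) = mex({0, 2, 3, 4, 5, 6, 7, 9, 11}) = 1
G(33) = mex({0, 1, 2, 3, 4, 5, 6, 7, 9, 12}) = 8
G(34) = mex({0, 1, 2, 3, 4, 5, 7, 8, 11, 12}) = 6
G(35) = mex({0, 1, 2, 3, 4, 5, 6, 8, 9, 10, 11}) = 7
G(36) = mex({0, 1, 2, 3, 5, 6, 7, 9, 10}) = 4
G(37) = mex({0, 2, 3, 4, 6, 7, 9, 10, 11, 12}) = 1
Therefore G(37) = 1.

1


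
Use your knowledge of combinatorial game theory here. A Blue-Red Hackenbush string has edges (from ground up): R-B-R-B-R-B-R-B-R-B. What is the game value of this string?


Edges (from ground): R-B-R-B-R-B-R-B-R-B
By Berlekamp's sign-expansion rule, a Blue-Red Hackenbush stalk has the value of the surreal number whose sign sequence is the edge sequence with B -> + and R -> -.
Sign sequence: -+-+-+-+-+
Trace the sign expansion in the surreal number tree, starting from 0:
Edge 1: R (sign -) -> bounds (-inf, 0), value = -1
Edge 2: B (sign +) -> bounds (-1, 0), value = -1/2
Edge 3: R (sign -) -> bounds (-1, -1/2), value = -3/4
Edge 4: B (sign +) -> bounds (-3/4, -1/2), value = -5/8
Edge 5: R (sign -) -> bounds (-3/4, -5/8), value = -11/16
Edge 6: B (sign +) -> bounds (-11/16, -5/8), value = -21/32
Edge 7: R (sign -) -> bounds (-11/16, -21/32), value = -43/64
Edge 8: B (sign +) -> bounds (-43/64, -21/32), value = -85/128
Edge 9: R (sign -) -> bounds (-43/64, -85/128), value = -171/256
Edge 10: B (sign +) -> bounds (-171/256, -85/128), value = -341/512
Game value = -341/512

-341/512
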